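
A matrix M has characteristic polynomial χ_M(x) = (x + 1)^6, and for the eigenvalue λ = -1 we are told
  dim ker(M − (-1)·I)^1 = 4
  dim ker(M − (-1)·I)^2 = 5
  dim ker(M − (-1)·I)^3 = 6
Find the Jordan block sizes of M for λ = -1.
Block sizes for λ = -1: [3, 1, 1, 1]

From the dimensions of kernels of powers, the number of Jordan blocks of size at least j is d_j − d_{j−1} where d_j = dim ker(N^j) (with d_0 = 0). Computing the differences gives [4, 1, 1].
The number of blocks of size exactly k is (#blocks of size ≥ k) − (#blocks of size ≥ k + 1), so the partition is: 3 block(s) of size 1, 1 block(s) of size 3.
In nonincreasing order the block sizes are [3, 1, 1, 1].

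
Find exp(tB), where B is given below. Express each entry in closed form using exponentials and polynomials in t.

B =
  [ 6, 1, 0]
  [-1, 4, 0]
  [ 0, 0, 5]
e^{tB} =
  [t*exp(5*t) + exp(5*t), t*exp(5*t), 0]
  [-t*exp(5*t), -t*exp(5*t) + exp(5*t), 0]
  [0, 0, exp(5*t)]

Strategy: write B = P · J · P⁻¹ where J is a Jordan canonical form, so e^{tB} = P · e^{tJ} · P⁻¹, and e^{tJ} can be computed block-by-block.

B has Jordan form
J =
  [5, 1, 0]
  [0, 5, 0]
  [0, 0, 5]
(up to reordering of blocks).

Per-block formulas:
  For a 2×2 Jordan block J_2(5): exp(t · J_2(5)) = e^(5t)·(I + t·N), where N is the 2×2 nilpotent shift.
  For a 1×1 block at λ = 5: exp(t · [5]) = [e^(5t)].

After assembling e^{tJ} and conjugating by P, we get:

e^{tB} =
  [t*exp(5*t) + exp(5*t), t*exp(5*t), 0]
  [-t*exp(5*t), -t*exp(5*t) + exp(5*t), 0]
  [0, 0, exp(5*t)]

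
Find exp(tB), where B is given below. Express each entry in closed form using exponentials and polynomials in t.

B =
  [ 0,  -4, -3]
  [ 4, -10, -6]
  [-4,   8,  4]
e^{tB} =
  [2*t*exp(-2*t) + exp(-2*t), -4*t*exp(-2*t), -3*t*exp(-2*t)]
  [4*t*exp(-2*t), -8*t*exp(-2*t) + exp(-2*t), -6*t*exp(-2*t)]
  [-4*t*exp(-2*t), 8*t*exp(-2*t), 6*t*exp(-2*t) + exp(-2*t)]

Strategy: write B = P · J · P⁻¹ where J is a Jordan canonical form, so e^{tB} = P · e^{tJ} · P⁻¹, and e^{tJ} can be computed block-by-block.

B has Jordan form
J =
  [-2,  1,  0]
  [ 0, -2,  0]
  [ 0,  0, -2]
(up to reordering of blocks).

Per-block formulas:
  For a 1×1 block at λ = -2: exp(t · [-2]) = [e^(-2t)].
  For a 2×2 Jordan block J_2(-2): exp(t · J_2(-2)) = e^(-2t)·(I + t·N), where N is the 2×2 nilpotent shift.

After assembling e^{tJ} and conjugating by P, we get:

e^{tB} =
  [2*t*exp(-2*t) + exp(-2*t), -4*t*exp(-2*t), -3*t*exp(-2*t)]
  [4*t*exp(-2*t), -8*t*exp(-2*t) + exp(-2*t), -6*t*exp(-2*t)]
  [-4*t*exp(-2*t), 8*t*exp(-2*t), 6*t*exp(-2*t) + exp(-2*t)]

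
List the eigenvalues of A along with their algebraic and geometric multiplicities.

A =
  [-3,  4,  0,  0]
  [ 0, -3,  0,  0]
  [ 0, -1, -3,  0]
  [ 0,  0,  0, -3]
λ = -3: alg = 4, geom = 3

Step 1 — factor the characteristic polynomial to read off the algebraic multiplicities:
  χ_A(x) = (x + 3)^4

Step 2 — compute geometric multiplicities via the rank-nullity identity g(λ) = n − rank(A − λI):
  rank(A − (-3)·I) = 1, so dim ker(A − (-3)·I) = n − 1 = 3

Summary:
  λ = -3: algebraic multiplicity = 4, geometric multiplicity = 3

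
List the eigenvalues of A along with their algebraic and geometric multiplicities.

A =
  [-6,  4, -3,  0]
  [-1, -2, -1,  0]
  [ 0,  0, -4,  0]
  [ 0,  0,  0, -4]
λ = -4: alg = 4, geom = 2

Step 1 — factor the characteristic polynomial to read off the algebraic multiplicities:
  χ_A(x) = (x + 4)^4

Step 2 — compute geometric multiplicities via the rank-nullity identity g(λ) = n − rank(A − λI):
  rank(A − (-4)·I) = 2, so dim ker(A − (-4)·I) = n − 2 = 2

Summary:
  λ = -4: algebraic multiplicity = 4, geometric multiplicity = 2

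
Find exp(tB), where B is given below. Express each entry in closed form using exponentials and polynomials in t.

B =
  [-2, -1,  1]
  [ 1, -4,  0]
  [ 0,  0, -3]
e^{tB} =
  [t*exp(-3*t) + exp(-3*t), -t*exp(-3*t), t^2*exp(-3*t)/2 + t*exp(-3*t)]
  [t*exp(-3*t), -t*exp(-3*t) + exp(-3*t), t^2*exp(-3*t)/2]
  [0, 0, exp(-3*t)]

Strategy: write B = P · J · P⁻¹ where J is a Jordan canonical form, so e^{tB} = P · e^{tJ} · P⁻¹, and e^{tJ} can be computed block-by-block.

B has Jordan form
J =
  [-3,  1,  0]
  [ 0, -3,  1]
  [ 0,  0, -3]
(up to reordering of blocks).

Per-block formulas:
  For a 3×3 Jordan block J_3(-3): exp(t · J_3(-3)) = e^(-3t)·(I + t·N + (t^2/2)·N^2), where N is the 3×3 nilpotent shift.

After assembling e^{tJ} and conjugating by P, we get:

e^{tB} =
  [t*exp(-3*t) + exp(-3*t), -t*exp(-3*t), t^2*exp(-3*t)/2 + t*exp(-3*t)]
  [t*exp(-3*t), -t*exp(-3*t) + exp(-3*t), t^2*exp(-3*t)/2]
  [0, 0, exp(-3*t)]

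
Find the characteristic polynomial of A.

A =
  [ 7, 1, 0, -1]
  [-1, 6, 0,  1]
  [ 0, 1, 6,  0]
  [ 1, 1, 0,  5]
x^4 - 24*x^3 + 216*x^2 - 864*x + 1296

Expanding det(x·I − A) (e.g. by cofactor expansion or by noting that A is similar to its Jordan form J, which has the same characteristic polynomial as A) gives
  χ_A(x) = x^4 - 24*x^3 + 216*x^2 - 864*x + 1296
which factors as (x - 6)^4. The eigenvalues (with algebraic multiplicities) are λ = 6 with multiplicity 4.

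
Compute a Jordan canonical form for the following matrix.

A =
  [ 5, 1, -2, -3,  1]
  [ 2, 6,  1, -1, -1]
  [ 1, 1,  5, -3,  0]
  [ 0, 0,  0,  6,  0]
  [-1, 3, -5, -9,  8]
J_3(6) ⊕ J_2(6)

The characteristic polynomial is
  det(x·I − A) = x^5 - 30*x^4 + 360*x^3 - 2160*x^2 + 6480*x - 7776 = (x - 6)^5

Eigenvalues and multiplicities (the geometric multiplicity of λ is n − rank(A − λI), which equals the number of Jordan blocks for λ):
  λ = 6: algebraic multiplicity = 5, geometric multiplicity = 2

Determining the block sizes for each eigenvalue:
  λ = 6: with am = 5 and gm = 2, the partition is not yet determined (e.g. several partitions of 5 into 2 parts exist). Let N = A − (6)·I. Computing rank(N^1) = 3, rank(N^2) = 1, rank(N^3) = 0; the number of blocks of size ≥ j is rank(N^{j−1}) − rank(N^j), giving [2, 2, 1]. So we have 1 block(s) of size 3, 1 block(s) of size 2 → block sizes [3, 2]

Assembling the blocks gives a Jordan form
J =
  [6, 1, 0, 0, 0]
  [0, 6, 1, 0, 0]
  [0, 0, 6, 0, 0]
  [0, 0, 0, 6, 1]
  [0, 0, 0, 0, 6]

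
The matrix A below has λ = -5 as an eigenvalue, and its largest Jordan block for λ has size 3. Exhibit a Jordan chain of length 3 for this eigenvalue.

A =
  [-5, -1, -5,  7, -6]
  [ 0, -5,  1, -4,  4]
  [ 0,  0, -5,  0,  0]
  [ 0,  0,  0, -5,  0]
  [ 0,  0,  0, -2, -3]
A Jordan chain for λ = -5 of length 3:
v_1 = (-1, 0, 0, 0, 0)ᵀ
v_2 = (-5, 1, 0, 0, 0)ᵀ
v_3 = (0, 0, 1, 0, 0)ᵀ

Let N = A − (-5)·I. We want v_3 with N^3 v_3 = 0 but N^2 v_3 ≠ 0; then v_{j-1} := N · v_j for j = 3, …, 2.

Pick v_3 = (0, 0, 1, 0, 0)ᵀ.
Then v_2 = N · v_3 = (-5, 1, 0, 0, 0)ᵀ.
Then v_1 = N · v_2 = (-1, 0, 0, 0, 0)ᵀ.

Sanity check: (A − (-5)·I) v_1 = (0, 0, 0, 0, 0)ᵀ = 0. ✓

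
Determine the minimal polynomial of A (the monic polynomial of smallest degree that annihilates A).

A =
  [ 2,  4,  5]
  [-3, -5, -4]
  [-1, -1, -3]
x^3 + 6*x^2 + 12*x + 8

The characteristic polynomial is χ_A(x) = (x + 2)^3, so the eigenvalues are known. The minimal polynomial is
  m_A(x) = Π_λ (x − λ)^{k_λ}
where k_λ is the size of the *largest* Jordan block for λ (equivalently, the smallest k with (A − λI)^k v = 0 for every generalised eigenvector v of λ).

  λ = -2: largest Jordan block has size 3, contributing (x + 2)^3

So m_A(x) = (x + 2)^3 = x^3 + 6*x^2 + 12*x + 8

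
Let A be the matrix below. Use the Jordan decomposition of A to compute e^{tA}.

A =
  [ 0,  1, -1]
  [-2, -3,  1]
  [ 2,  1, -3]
e^{tA} =
  [2*t*exp(-2*t) + exp(-2*t), t*exp(-2*t), -t*exp(-2*t)]
  [-2*t*exp(-2*t), -t*exp(-2*t) + exp(-2*t), t*exp(-2*t)]
  [2*t*exp(-2*t), t*exp(-2*t), -t*exp(-2*t) + exp(-2*t)]

Strategy: write A = P · J · P⁻¹ where J is a Jordan canonical form, so e^{tA} = P · e^{tJ} · P⁻¹, and e^{tJ} can be computed block-by-block.

A has Jordan form
J =
  [-2,  1,  0]
  [ 0, -2,  0]
  [ 0,  0, -2]
(up to reordering of blocks).

Per-block formulas:
  For a 2×2 Jordan block J_2(-2): exp(t · J_2(-2)) = e^(-2t)·(I + t·N), where N is the 2×2 nilpotent shift.
  For a 1×1 block at λ = -2: exp(t · [-2]) = [e^(-2t)].

After assembling e^{tJ} and conjugating by P, we get:

e^{tA} =
  [2*t*exp(-2*t) + exp(-2*t), t*exp(-2*t), -t*exp(-2*t)]
  [-2*t*exp(-2*t), -t*exp(-2*t) + exp(-2*t), t*exp(-2*t)]
  [2*t*exp(-2*t), t*exp(-2*t), -t*exp(-2*t) + exp(-2*t)]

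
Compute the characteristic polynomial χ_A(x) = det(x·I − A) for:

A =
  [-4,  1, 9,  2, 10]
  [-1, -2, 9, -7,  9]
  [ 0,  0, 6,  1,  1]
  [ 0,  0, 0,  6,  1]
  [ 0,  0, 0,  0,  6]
x^5 - 12*x^4 + 9*x^3 + 270*x^2 - 324*x - 1944

Expanding det(x·I − A) (e.g. by cofactor expansion or by noting that A is similar to its Jordan form J, which has the same characteristic polynomial as A) gives
  χ_A(x) = x^5 - 12*x^4 + 9*x^3 + 270*x^2 - 324*x - 1944
which factors as (x - 6)^3*(x + 3)^2. The eigenvalues (with algebraic multiplicities) are λ = -3 with multiplicity 2, λ = 6 with multiplicity 3.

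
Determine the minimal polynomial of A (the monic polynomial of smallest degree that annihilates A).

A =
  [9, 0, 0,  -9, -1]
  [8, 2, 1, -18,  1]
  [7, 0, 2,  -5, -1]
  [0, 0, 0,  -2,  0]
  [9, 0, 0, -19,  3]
x^5 - 14*x^4 + 56*x^3 - 16*x^2 - 240*x + 288

The characteristic polynomial is χ_A(x) = (x - 6)^2*(x - 2)^2*(x + 2), so the eigenvalues are known. The minimal polynomial is
  m_A(x) = Π_λ (x − λ)^{k_λ}
where k_λ is the size of the *largest* Jordan block for λ (equivalently, the smallest k with (A − λI)^k v = 0 for every generalised eigenvector v of λ).

  λ = -2: largest Jordan block has size 1, contributing (x + 2)
  λ = 2: largest Jordan block has size 2, contributing (x − 2)^2
  λ = 6: largest Jordan block has size 2, contributing (x − 6)^2

So m_A(x) = (x - 6)^2*(x - 2)^2*(x + 2) = x^5 - 14*x^4 + 56*x^3 - 16*x^2 - 240*x + 288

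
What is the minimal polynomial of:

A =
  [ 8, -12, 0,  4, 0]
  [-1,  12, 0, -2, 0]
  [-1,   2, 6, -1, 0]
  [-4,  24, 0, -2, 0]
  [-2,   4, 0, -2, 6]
x^2 - 12*x + 36

The characteristic polynomial is χ_A(x) = (x - 6)^5, so the eigenvalues are known. The minimal polynomial is
  m_A(x) = Π_λ (x − λ)^{k_λ}
where k_λ is the size of the *largest* Jordan block for λ (equivalently, the smallest k with (A − λI)^k v = 0 for every generalised eigenvector v of λ).

  λ = 6: largest Jordan block has size 2, contributing (x − 6)^2

So m_A(x) = (x - 6)^2 = x^2 - 12*x + 36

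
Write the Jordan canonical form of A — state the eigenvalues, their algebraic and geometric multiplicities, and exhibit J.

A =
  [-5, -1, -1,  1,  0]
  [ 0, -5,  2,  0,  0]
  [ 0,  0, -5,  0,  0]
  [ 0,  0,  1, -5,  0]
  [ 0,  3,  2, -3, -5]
J_3(-5) ⊕ J_1(-5) ⊕ J_1(-5)

The characteristic polynomial is
  det(x·I − A) = x^5 + 25*x^4 + 250*x^3 + 1250*x^2 + 3125*x + 3125 = (x + 5)^5

Eigenvalues and multiplicities (the geometric multiplicity of λ is n − rank(A − λI), which equals the number of Jordan blocks for λ):
  λ = -5: algebraic multiplicity = 5, geometric multiplicity = 3

Determining the block sizes for each eigenvalue:
  λ = -5: with am = 5 and gm = 3, the partition is not yet determined (e.g. several partitions of 5 into 3 parts exist). Let N = A − (-5)·I. Computing rank(N^1) = 2, rank(N^2) = 1, rank(N^3) = 0; the number of blocks of size ≥ j is rank(N^{j−1}) − rank(N^j), giving [3, 1, 1]. So we have 1 block(s) of size 3, 2 block(s) of size 1 → block sizes [3, 1, 1]

Assembling the blocks gives a Jordan form
J =
  [-5,  1,  0,  0,  0]
  [ 0, -5,  1,  0,  0]
  [ 0,  0, -5,  0,  0]
  [ 0,  0,  0, -5,  0]
  [ 0,  0,  0,  0, -5]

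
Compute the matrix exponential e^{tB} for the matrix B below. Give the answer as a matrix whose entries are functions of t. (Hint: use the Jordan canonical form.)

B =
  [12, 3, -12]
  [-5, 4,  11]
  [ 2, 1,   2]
e^{tB} =
  [-3*t^2*exp(6*t)/2 + 6*t*exp(6*t) + exp(6*t), 3*t*exp(6*t), 9*t^2*exp(6*t)/2 - 12*t*exp(6*t)]
  [t^2*exp(6*t) - 5*t*exp(6*t), -2*t*exp(6*t) + exp(6*t), -3*t^2*exp(6*t) + 11*t*exp(6*t)]
  [-t^2*exp(6*t)/2 + 2*t*exp(6*t), t*exp(6*t), 3*t^2*exp(6*t)/2 - 4*t*exp(6*t) + exp(6*t)]

Strategy: write B = P · J · P⁻¹ where J is a Jordan canonical form, so e^{tB} = P · e^{tJ} · P⁻¹, and e^{tJ} can be computed block-by-block.

B has Jordan form
J =
  [6, 1, 0]
  [0, 6, 1]
  [0, 0, 6]
(up to reordering of blocks).

Per-block formulas:
  For a 3×3 Jordan block J_3(6): exp(t · J_3(6)) = e^(6t)·(I + t·N + (t^2/2)·N^2), where N is the 3×3 nilpotent shift.

After assembling e^{tJ} and conjugating by P, we get:

e^{tB} =
  [-3*t^2*exp(6*t)/2 + 6*t*exp(6*t) + exp(6*t), 3*t*exp(6*t), 9*t^2*exp(6*t)/2 - 12*t*exp(6*t)]
  [t^2*exp(6*t) - 5*t*exp(6*t), -2*t*exp(6*t) + exp(6*t), -3*t^2*exp(6*t) + 11*t*exp(6*t)]
  [-t^2*exp(6*t)/2 + 2*t*exp(6*t), t*exp(6*t), 3*t^2*exp(6*t)/2 - 4*t*exp(6*t) + exp(6*t)]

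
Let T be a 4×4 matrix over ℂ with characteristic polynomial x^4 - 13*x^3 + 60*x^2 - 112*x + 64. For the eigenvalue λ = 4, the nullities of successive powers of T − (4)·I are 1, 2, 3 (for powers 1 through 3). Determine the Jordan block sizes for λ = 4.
Block sizes for λ = 4: [3]

From the dimensions of kernels of powers, the number of Jordan blocks of size at least j is d_j − d_{j−1} where d_j = dim ker(N^j) (with d_0 = 0). Computing the differences gives [1, 1, 1].
The number of blocks of size exactly k is (#blocks of size ≥ k) − (#blocks of size ≥ k + 1), so the partition is: 1 block(s) of size 3.
In nonincreasing order the block sizes are [3].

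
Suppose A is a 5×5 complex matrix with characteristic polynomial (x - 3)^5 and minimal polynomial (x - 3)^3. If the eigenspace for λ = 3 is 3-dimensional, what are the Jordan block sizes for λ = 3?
Block sizes for λ = 3: [3, 1, 1]

Step 1 — from the characteristic polynomial, algebraic multiplicity of λ = 3 is 5. From dim ker(A − (3)·I) = 3, there are exactly 3 Jordan blocks for λ = 3.
Step 2 — from the minimal polynomial, the factor (x − 3)^3 tells us the largest block for λ = 3 has size 3.
Step 3 — with total size 5, 3 blocks, and largest block 3, the block sizes (in nonincreasing order) are [3, 1, 1].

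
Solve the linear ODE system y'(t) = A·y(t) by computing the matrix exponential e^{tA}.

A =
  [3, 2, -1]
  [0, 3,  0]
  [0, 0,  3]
e^{tA} =
  [exp(3*t), 2*t*exp(3*t), -t*exp(3*t)]
  [0, exp(3*t), 0]
  [0, 0, exp(3*t)]

Strategy: write A = P · J · P⁻¹ where J is a Jordan canonical form, so e^{tA} = P · e^{tJ} · P⁻¹, and e^{tJ} can be computed block-by-block.

A has Jordan form
J =
  [3, 1, 0]
  [0, 3, 0]
  [0, 0, 3]
(up to reordering of blocks).

Per-block formulas:
  For a 1×1 block at λ = 3: exp(t · [3]) = [e^(3t)].
  For a 2×2 Jordan block J_2(3): exp(t · J_2(3)) = e^(3t)·(I + t·N), where N is the 2×2 nilpotent shift.

After assembling e^{tJ} and conjugating by P, we get:

e^{tA} =
  [exp(3*t), 2*t*exp(3*t), -t*exp(3*t)]
  [0, exp(3*t), 0]
  [0, 0, exp(3*t)]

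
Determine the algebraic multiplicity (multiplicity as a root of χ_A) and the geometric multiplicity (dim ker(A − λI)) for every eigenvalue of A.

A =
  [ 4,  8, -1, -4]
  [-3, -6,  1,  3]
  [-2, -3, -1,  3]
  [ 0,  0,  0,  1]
λ = -1: alg = 3, geom = 1; λ = 1: alg = 1, geom = 1

Step 1 — factor the characteristic polynomial to read off the algebraic multiplicities:
  χ_A(x) = (x - 1)*(x + 1)^3

Step 2 — compute geometric multiplicities via the rank-nullity identity g(λ) = n − rank(A − λI):
  rank(A − (-1)·I) = 3, so dim ker(A − (-1)·I) = n − 3 = 1
  rank(A − (1)·I) = 3, so dim ker(A − (1)·I) = n − 3 = 1

Summary:
  λ = -1: algebraic multiplicity = 3, geometric multiplicity = 1
  λ = 1: algebraic multiplicity = 1, geometric multiplicity = 1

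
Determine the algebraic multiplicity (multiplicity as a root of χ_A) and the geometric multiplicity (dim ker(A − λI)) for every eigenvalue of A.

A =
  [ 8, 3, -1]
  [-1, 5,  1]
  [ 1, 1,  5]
λ = 6: alg = 3, geom = 1

Step 1 — factor the characteristic polynomial to read off the algebraic multiplicities:
  χ_A(x) = (x - 6)^3

Step 2 — compute geometric multiplicities via the rank-nullity identity g(λ) = n − rank(A − λI):
  rank(A − (6)·I) = 2, so dim ker(A − (6)·I) = n − 2 = 1

Summary:
  λ = 6: algebraic multiplicity = 3, geometric multiplicity = 1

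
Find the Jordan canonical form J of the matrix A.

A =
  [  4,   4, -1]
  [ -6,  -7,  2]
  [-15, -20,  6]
J_2(1) ⊕ J_1(1)

The characteristic polynomial is
  det(x·I − A) = x^3 - 3*x^2 + 3*x - 1 = (x - 1)^3

Eigenvalues and multiplicities (the geometric multiplicity of λ is n − rank(A − λI), which equals the number of Jordan blocks for λ):
  λ = 1: algebraic multiplicity = 3, geometric multiplicity = 2

Determining the block sizes for each eigenvalue:
  λ = 1: 2 blocks summing to 3 forces exactly one block of size 2 and the rest size 1 → block sizes [2, 1]

Assembling the blocks gives a Jordan form
J =
  [1, 1, 0]
  [0, 1, 0]
  [0, 0, 1]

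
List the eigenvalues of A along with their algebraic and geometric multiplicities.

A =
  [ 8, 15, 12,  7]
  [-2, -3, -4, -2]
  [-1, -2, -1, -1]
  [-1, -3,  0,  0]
λ = 1: alg = 4, geom = 2

Step 1 — factor the characteristic polynomial to read off the algebraic multiplicities:
  χ_A(x) = (x - 1)^4

Step 2 — compute geometric multiplicities via the rank-nullity identity g(λ) = n − rank(A − λI):
  rank(A − (1)·I) = 2, so dim ker(A − (1)·I) = n − 2 = 2

Summary:
  λ = 1: algebraic multiplicity = 4, geometric multiplicity = 2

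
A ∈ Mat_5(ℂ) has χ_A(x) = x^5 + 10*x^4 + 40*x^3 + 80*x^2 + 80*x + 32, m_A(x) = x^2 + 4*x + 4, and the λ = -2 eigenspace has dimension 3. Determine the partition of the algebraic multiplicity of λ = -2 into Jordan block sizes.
Block sizes for λ = -2: [2, 2, 1]

Step 1 — from the characteristic polynomial, algebraic multiplicity of λ = -2 is 5. From dim ker(A − (-2)·I) = 3, there are exactly 3 Jordan blocks for λ = -2.
Step 2 — from the minimal polynomial, the factor (x + 2)^2 tells us the largest block for λ = -2 has size 2.
Step 3 — with total size 5, 3 blocks, and largest block 2, the block sizes (in nonincreasing order) are [2, 2, 1].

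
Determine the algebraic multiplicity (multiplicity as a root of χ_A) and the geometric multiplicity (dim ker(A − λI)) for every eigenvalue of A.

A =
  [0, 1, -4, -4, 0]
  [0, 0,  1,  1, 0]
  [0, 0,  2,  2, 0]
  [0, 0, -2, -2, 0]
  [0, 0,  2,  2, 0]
λ = 0: alg = 5, geom = 3

Step 1 — factor the characteristic polynomial to read off the algebraic multiplicities:
  χ_A(x) = x^5

Step 2 — compute geometric multiplicities via the rank-nullity identity g(λ) = n − rank(A − λI):
  rank(A − (0)·I) = 2, so dim ker(A − (0)·I) = n − 2 = 3

Summary:
  λ = 0: algebraic multiplicity = 5, geometric multiplicity = 3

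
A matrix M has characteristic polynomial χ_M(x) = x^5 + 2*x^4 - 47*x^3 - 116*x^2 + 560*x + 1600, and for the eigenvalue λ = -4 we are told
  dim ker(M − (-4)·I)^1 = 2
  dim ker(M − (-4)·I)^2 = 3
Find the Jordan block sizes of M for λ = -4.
Block sizes for λ = -4: [2, 1]

From the dimensions of kernels of powers, the number of Jordan blocks of size at least j is d_j − d_{j−1} where d_j = dim ker(N^j) (with d_0 = 0). Computing the differences gives [2, 1].
The number of blocks of size exactly k is (#blocks of size ≥ k) − (#blocks of size ≥ k + 1), so the partition is: 1 block(s) of size 1, 1 block(s) of size 2.
In nonincreasing order the block sizes are [2, 1].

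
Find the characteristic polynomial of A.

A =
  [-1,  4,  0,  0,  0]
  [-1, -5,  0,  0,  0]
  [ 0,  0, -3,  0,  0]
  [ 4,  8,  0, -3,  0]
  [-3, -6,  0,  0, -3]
x^5 + 15*x^4 + 90*x^3 + 270*x^2 + 405*x + 243

Expanding det(x·I − A) (e.g. by cofactor expansion or by noting that A is similar to its Jordan form J, which has the same characteristic polynomial as A) gives
  χ_A(x) = x^5 + 15*x^4 + 90*x^3 + 270*x^2 + 405*x + 243
which factors as (x + 3)^5. The eigenvalues (with algebraic multiplicities) are λ = -3 with multiplicity 5.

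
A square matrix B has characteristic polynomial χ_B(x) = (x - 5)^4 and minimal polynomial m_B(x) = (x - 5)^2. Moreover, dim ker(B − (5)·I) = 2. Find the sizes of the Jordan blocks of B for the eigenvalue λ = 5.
Block sizes for λ = 5: [2, 2]

Step 1 — from the characteristic polynomial, algebraic multiplicity of λ = 5 is 4. From dim ker(B − (5)·I) = 2, there are exactly 2 Jordan blocks for λ = 5.
Step 2 — from the minimal polynomial, the factor (x − 5)^2 tells us the largest block for λ = 5 has size 2.
Step 3 — with total size 4, 2 blocks, and largest block 2, the block sizes (in nonincreasing order) are [2, 2].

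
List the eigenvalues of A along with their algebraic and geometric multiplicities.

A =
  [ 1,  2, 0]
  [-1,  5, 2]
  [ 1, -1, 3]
λ = 3: alg = 3, geom = 1

Step 1 — factor the characteristic polynomial to read off the algebraic multiplicities:
  χ_A(x) = (x - 3)^3

Step 2 — compute geometric multiplicities via the rank-nullity identity g(λ) = n − rank(A − λI):
  rank(A − (3)·I) = 2, so dim ker(A − (3)·I) = n − 2 = 1

Summary:
  λ = 3: algebraic multiplicity = 3, geometric multiplicity = 1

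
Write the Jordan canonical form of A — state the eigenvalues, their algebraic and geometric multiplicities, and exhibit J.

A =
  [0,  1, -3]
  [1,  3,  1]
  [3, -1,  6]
J_3(3)

The characteristic polynomial is
  det(x·I − A) = x^3 - 9*x^2 + 27*x - 27 = (x - 3)^3

Eigenvalues and multiplicities (the geometric multiplicity of λ is n − rank(A − λI), which equals the number of Jordan blocks for λ):
  λ = 3: algebraic multiplicity = 3, geometric multiplicity = 1

Determining the block sizes for each eigenvalue:
  λ = 3: one block (gm = 1), so the single block has size am = 3 → block sizes [3]

Assembling the blocks gives a Jordan form
J =
  [3, 1, 0]
  [0, 3, 1]
  [0, 0, 3]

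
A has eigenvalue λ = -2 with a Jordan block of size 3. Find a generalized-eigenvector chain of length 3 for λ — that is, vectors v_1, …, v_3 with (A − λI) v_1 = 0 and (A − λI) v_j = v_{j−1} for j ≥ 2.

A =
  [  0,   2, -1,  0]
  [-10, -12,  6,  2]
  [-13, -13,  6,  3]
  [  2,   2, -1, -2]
A Jordan chain for λ = -2 of length 3:
v_1 = (-3, 6, 6, -3)ᵀ
v_2 = (2, -10, -13, 2)ᵀ
v_3 = (1, 0, 0, 0)ᵀ

Let N = A − (-2)·I. We want v_3 with N^3 v_3 = 0 but N^2 v_3 ≠ 0; then v_{j-1} := N · v_j for j = 3, …, 2.

Pick v_3 = (1, 0, 0, 0)ᵀ.
Then v_2 = N · v_3 = (2, -10, -13, 2)ᵀ.
Then v_1 = N · v_2 = (-3, 6, 6, -3)ᵀ.

Sanity check: (A − (-2)·I) v_1 = (0, 0, 0, 0)ᵀ = 0. ✓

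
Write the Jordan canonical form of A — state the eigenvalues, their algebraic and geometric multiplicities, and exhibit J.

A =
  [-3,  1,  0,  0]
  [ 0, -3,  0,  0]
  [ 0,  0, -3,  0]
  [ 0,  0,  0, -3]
J_2(-3) ⊕ J_1(-3) ⊕ J_1(-3)

The characteristic polynomial is
  det(x·I − A) = x^4 + 12*x^3 + 54*x^2 + 108*x + 81 = (x + 3)^4

Eigenvalues and multiplicities (the geometric multiplicity of λ is n − rank(A − λI), which equals the number of Jordan blocks for λ):
  λ = -3: algebraic multiplicity = 4, geometric multiplicity = 3

Determining the block sizes for each eigenvalue:
  λ = -3: 3 blocks summing to 4 forces exactly one block of size 2 and the rest size 1 → block sizes [2, 1, 1]

Assembling the blocks gives a Jordan form
J =
  [-3,  1,  0,  0]
  [ 0, -3,  0,  0]
  [ 0,  0, -3,  0]
  [ 0,  0,  0, -3]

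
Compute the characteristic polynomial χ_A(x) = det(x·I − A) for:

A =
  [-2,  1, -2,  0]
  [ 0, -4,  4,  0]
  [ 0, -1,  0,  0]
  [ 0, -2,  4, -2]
x^4 + 8*x^3 + 24*x^2 + 32*x + 16

Expanding det(x·I − A) (e.g. by cofactor expansion or by noting that A is similar to its Jordan form J, which has the same characteristic polynomial as A) gives
  χ_A(x) = x^4 + 8*x^3 + 24*x^2 + 32*x + 16
which factors as (x + 2)^4. The eigenvalues (with algebraic multiplicities) are λ = -2 with multiplicity 4.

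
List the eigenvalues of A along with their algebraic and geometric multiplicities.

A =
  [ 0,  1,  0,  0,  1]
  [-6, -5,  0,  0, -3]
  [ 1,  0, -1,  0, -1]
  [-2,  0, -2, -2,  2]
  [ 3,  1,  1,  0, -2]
λ = -2: alg = 5, geom = 3

Step 1 — factor the characteristic polynomial to read off the algebraic multiplicities:
  χ_A(x) = (x + 2)^5

Step 2 — compute geometric multiplicities via the rank-nullity identity g(λ) = n − rank(A − λI):
  rank(A − (-2)·I) = 2, so dim ker(A − (-2)·I) = n − 2 = 3

Summary:
  λ = -2: algebraic multiplicity = 5, geometric multiplicity = 3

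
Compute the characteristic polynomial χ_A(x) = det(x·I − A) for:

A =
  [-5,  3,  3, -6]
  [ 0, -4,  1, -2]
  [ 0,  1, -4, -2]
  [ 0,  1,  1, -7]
x^4 + 20*x^3 + 150*x^2 + 500*x + 625

Expanding det(x·I − A) (e.g. by cofactor expansion or by noting that A is similar to its Jordan form J, which has the same characteristic polynomial as A) gives
  χ_A(x) = x^4 + 20*x^3 + 150*x^2 + 500*x + 625
which factors as (x + 5)^4. The eigenvalues (with algebraic multiplicities) are λ = -5 with multiplicity 4.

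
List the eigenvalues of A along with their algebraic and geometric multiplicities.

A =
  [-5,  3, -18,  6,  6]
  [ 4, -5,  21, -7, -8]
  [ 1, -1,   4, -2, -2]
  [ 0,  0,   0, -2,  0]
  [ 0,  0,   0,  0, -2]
λ = -2: alg = 5, geom = 3

Step 1 — factor the characteristic polynomial to read off the algebraic multiplicities:
  χ_A(x) = (x + 2)^5

Step 2 — compute geometric multiplicities via the rank-nullity identity g(λ) = n − rank(A − λI):
  rank(A − (-2)·I) = 2, so dim ker(A − (-2)·I) = n − 2 = 3

Summary:
  λ = -2: algebraic multiplicity = 5, geometric multiplicity = 3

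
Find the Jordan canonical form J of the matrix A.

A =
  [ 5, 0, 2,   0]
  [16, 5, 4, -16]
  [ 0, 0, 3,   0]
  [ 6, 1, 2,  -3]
J_2(1) ⊕ J_1(3) ⊕ J_1(5)

The characteristic polynomial is
  det(x·I − A) = x^4 - 10*x^3 + 32*x^2 - 38*x + 15 = (x - 5)*(x - 3)*(x - 1)^2

Eigenvalues and multiplicities (the geometric multiplicity of λ is n − rank(A − λI), which equals the number of Jordan blocks for λ):
  λ = 1: algebraic multiplicity = 2, geometric multiplicity = 1
  λ = 3: algebraic multiplicity = 1, geometric multiplicity = 1
  λ = 5: algebraic multiplicity = 1, geometric multiplicity = 1

Determining the block sizes for each eigenvalue:
  λ = 1: one block (gm = 1), so the single block has size am = 2 → block sizes [2]
  λ = 3: one block (gm = 1), so the single block has size am = 1 → block sizes [1]
  λ = 5: one block (gm = 1), so the single block has size am = 1 → block sizes [1]

Assembling the blocks gives a Jordan form
J =
  [1, 1, 0, 0]
  [0, 1, 0, 0]
  [0, 0, 3, 0]
  [0, 0, 0, 5]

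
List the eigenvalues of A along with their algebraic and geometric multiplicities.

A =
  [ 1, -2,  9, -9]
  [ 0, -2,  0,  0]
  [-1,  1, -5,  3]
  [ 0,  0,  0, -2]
λ = -2: alg = 4, geom = 2

Step 1 — factor the characteristic polynomial to read off the algebraic multiplicities:
  χ_A(x) = (x + 2)^4

Step 2 — compute geometric multiplicities via the rank-nullity identity g(λ) = n − rank(A − λI):
  rank(A − (-2)·I) = 2, so dim ker(A − (-2)·I) = n − 2 = 2

Summary:
  λ = -2: algebraic multiplicity = 4, geometric multiplicity = 2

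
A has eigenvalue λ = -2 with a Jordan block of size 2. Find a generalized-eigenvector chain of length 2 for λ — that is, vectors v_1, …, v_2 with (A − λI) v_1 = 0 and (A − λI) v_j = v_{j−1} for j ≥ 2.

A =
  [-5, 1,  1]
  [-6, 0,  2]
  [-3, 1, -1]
A Jordan chain for λ = -2 of length 2:
v_1 = (-3, -6, -3)ᵀ
v_2 = (1, 0, 0)ᵀ

Let N = A − (-2)·I. We want v_2 with N^2 v_2 = 0 but N^1 v_2 ≠ 0; then v_{j-1} := N · v_j for j = 2, …, 2.

Pick v_2 = (1, 0, 0)ᵀ.
Then v_1 = N · v_2 = (-3, -6, -3)ᵀ.

Sanity check: (A − (-2)·I) v_1 = (0, 0, 0)ᵀ = 0. ✓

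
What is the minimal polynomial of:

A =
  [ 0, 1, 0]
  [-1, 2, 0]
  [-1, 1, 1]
x^2 - 2*x + 1

The characteristic polynomial is χ_A(x) = (x - 1)^3, so the eigenvalues are known. The minimal polynomial is
  m_A(x) = Π_λ (x − λ)^{k_λ}
where k_λ is the size of the *largest* Jordan block for λ (equivalently, the smallest k with (A − λI)^k v = 0 for every generalised eigenvector v of λ).

  λ = 1: largest Jordan block has size 2, contributing (x − 1)^2

So m_A(x) = (x - 1)^2 = x^2 - 2*x + 1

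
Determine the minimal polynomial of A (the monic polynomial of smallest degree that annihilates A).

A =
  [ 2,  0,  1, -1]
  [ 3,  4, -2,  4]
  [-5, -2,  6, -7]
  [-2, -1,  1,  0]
x^3 - 9*x^2 + 27*x - 27

The characteristic polynomial is χ_A(x) = (x - 3)^4, so the eigenvalues are known. The minimal polynomial is
  m_A(x) = Π_λ (x − λ)^{k_λ}
where k_λ is the size of the *largest* Jordan block for λ (equivalently, the smallest k with (A − λI)^k v = 0 for every generalised eigenvector v of λ).

  λ = 3: largest Jordan block has size 3, contributing (x − 3)^3

So m_A(x) = (x - 3)^3 = x^3 - 9*x^2 + 27*x - 27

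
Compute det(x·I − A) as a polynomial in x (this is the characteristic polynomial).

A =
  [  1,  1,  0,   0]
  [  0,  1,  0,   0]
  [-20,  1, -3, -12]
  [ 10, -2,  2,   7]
x^4 - 6*x^3 + 12*x^2 - 10*x + 3

Expanding det(x·I − A) (e.g. by cofactor expansion or by noting that A is similar to its Jordan form J, which has the same characteristic polynomial as A) gives
  χ_A(x) = x^4 - 6*x^3 + 12*x^2 - 10*x + 3
which factors as (x - 3)*(x - 1)^3. The eigenvalues (with algebraic multiplicities) are λ = 1 with multiplicity 3, λ = 3 with multiplicity 1.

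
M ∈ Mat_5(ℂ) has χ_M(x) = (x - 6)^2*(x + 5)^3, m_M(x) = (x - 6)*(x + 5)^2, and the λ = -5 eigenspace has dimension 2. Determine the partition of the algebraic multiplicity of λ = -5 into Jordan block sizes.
Block sizes for λ = -5: [2, 1]

Step 1 — from the characteristic polynomial, algebraic multiplicity of λ = -5 is 3. From dim ker(M − (-5)·I) = 2, there are exactly 2 Jordan blocks for λ = -5.
Step 2 — from the minimal polynomial, the factor (x + 5)^2 tells us the largest block for λ = -5 has size 2.
Step 3 — with total size 3, 2 blocks, and largest block 2, the block sizes (in nonincreasing order) are [2, 1].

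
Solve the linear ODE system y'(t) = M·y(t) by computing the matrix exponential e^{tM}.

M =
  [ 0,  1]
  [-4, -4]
e^{tM} =
  [2*t*exp(-2*t) + exp(-2*t), t*exp(-2*t)]
  [-4*t*exp(-2*t), -2*t*exp(-2*t) + exp(-2*t)]

Strategy: write M = P · J · P⁻¹ where J is a Jordan canonical form, so e^{tM} = P · e^{tJ} · P⁻¹, and e^{tJ} can be computed block-by-block.

M has Jordan form
J =
  [-2,  1]
  [ 0, -2]
(up to reordering of blocks).

Per-block formulas:
  For a 2×2 Jordan block J_2(-2): exp(t · J_2(-2)) = e^(-2t)·(I + t·N), where N is the 2×2 nilpotent shift.

After assembling e^{tJ} and conjugating by P, we get:

e^{tM} =
  [2*t*exp(-2*t) + exp(-2*t), t*exp(-2*t)]
  [-4*t*exp(-2*t), -2*t*exp(-2*t) + exp(-2*t)]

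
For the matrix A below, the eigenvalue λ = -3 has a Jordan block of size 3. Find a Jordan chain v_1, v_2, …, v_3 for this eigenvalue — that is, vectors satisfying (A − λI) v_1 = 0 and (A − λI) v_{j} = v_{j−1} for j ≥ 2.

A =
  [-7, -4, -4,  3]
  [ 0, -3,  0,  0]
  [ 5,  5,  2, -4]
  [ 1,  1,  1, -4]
A Jordan chain for λ = -3 of length 3:
v_1 = (-1, 0, 1, 0)ᵀ
v_2 = (-4, 0, 5, 1)ᵀ
v_3 = (1, 0, 0, 0)ᵀ

Let N = A − (-3)·I. We want v_3 with N^3 v_3 = 0 but N^2 v_3 ≠ 0; then v_{j-1} := N · v_j for j = 3, …, 2.

Pick v_3 = (1, 0, 0, 0)ᵀ.
Then v_2 = N · v_3 = (-4, 0, 5, 1)ᵀ.
Then v_1 = N · v_2 = (-1, 0, 1, 0)ᵀ.

Sanity check: (A − (-3)·I) v_1 = (0, 0, 0, 0)ᵀ = 0. ✓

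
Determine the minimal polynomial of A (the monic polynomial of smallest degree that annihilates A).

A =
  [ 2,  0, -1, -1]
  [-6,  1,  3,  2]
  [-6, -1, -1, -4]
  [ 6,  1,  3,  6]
x^2 - 4*x + 4

The characteristic polynomial is χ_A(x) = (x - 2)^4, so the eigenvalues are known. The minimal polynomial is
  m_A(x) = Π_λ (x − λ)^{k_λ}
where k_λ is the size of the *largest* Jordan block for λ (equivalently, the smallest k with (A − λI)^k v = 0 for every generalised eigenvector v of λ).

  λ = 2: largest Jordan block has size 2, contributing (x − 2)^2

So m_A(x) = (x - 2)^2 = x^2 - 4*x + 4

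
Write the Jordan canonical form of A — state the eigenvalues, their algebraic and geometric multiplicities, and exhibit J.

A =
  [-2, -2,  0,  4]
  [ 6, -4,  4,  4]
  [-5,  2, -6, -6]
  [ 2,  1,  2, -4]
J_2(-4) ⊕ J_2(-4)

The characteristic polynomial is
  det(x·I − A) = x^4 + 16*x^3 + 96*x^2 + 256*x + 256 = (x + 4)^4

Eigenvalues and multiplicities (the geometric multiplicity of λ is n − rank(A − λI), which equals the number of Jordan blocks for λ):
  λ = -4: algebraic multiplicity = 4, geometric multiplicity = 2

Determining the block sizes for each eigenvalue:
  λ = -4: with am = 4 and gm = 2, the partition is not yet determined (e.g. several partitions of 4 into 2 parts exist). Let N = A − (-4)·I. Computing rank(N^1) = 2, rank(N^2) = 0; the number of blocks of size ≥ j is rank(N^{j−1}) − rank(N^j), giving [2, 2]. So we have 2 block(s) of size 2 → block sizes [2, 2]

Assembling the blocks gives a Jordan form
J =
  [-4,  1,  0,  0]
  [ 0, -4,  0,  0]
  [ 0,  0, -4,  1]
  [ 0,  0,  0, -4]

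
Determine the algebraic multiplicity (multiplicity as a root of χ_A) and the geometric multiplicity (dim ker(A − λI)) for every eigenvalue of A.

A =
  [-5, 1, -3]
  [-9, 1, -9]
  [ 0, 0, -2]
λ = -2: alg = 3, geom = 2

Step 1 — factor the characteristic polynomial to read off the algebraic multiplicities:
  χ_A(x) = (x + 2)^3

Step 2 — compute geometric multiplicities via the rank-nullity identity g(λ) = n − rank(A − λI):
  rank(A − (-2)·I) = 1, so dim ker(A − (-2)·I) = n − 1 = 2

Summary:
  λ = -2: algebraic multiplicity = 3, geometric multiplicity = 2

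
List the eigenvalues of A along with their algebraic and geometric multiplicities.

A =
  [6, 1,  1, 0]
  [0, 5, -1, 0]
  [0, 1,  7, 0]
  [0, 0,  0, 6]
λ = 6: alg = 4, geom = 3

Step 1 — factor the characteristic polynomial to read off the algebraic multiplicities:
  χ_A(x) = (x - 6)^4

Step 2 — compute geometric multiplicities via the rank-nullity identity g(λ) = n − rank(A − λI):
  rank(A − (6)·I) = 1, so dim ker(A − (6)·I) = n − 1 = 3

Summary:
  λ = 6: algebraic multiplicity = 4, geometric multiplicity = 3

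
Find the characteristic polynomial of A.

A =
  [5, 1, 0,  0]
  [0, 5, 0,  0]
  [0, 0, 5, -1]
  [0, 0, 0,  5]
x^4 - 20*x^3 + 150*x^2 - 500*x + 625

Expanding det(x·I − A) (e.g. by cofactor expansion or by noting that A is similar to its Jordan form J, which has the same characteristic polynomial as A) gives
  χ_A(x) = x^4 - 20*x^3 + 150*x^2 - 500*x + 625
which factors as (x - 5)^4. The eigenvalues (with algebraic multiplicities) are λ = 5 with multiplicity 4.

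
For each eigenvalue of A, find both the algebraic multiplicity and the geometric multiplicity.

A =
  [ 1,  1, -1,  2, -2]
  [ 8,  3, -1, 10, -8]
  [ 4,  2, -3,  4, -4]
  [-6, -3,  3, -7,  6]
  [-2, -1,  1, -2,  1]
λ = -1: alg = 5, geom = 3

Step 1 — factor the characteristic polynomial to read off the algebraic multiplicities:
  χ_A(x) = (x + 1)^5

Step 2 — compute geometric multiplicities via the rank-nullity identity g(λ) = n − rank(A − λI):
  rank(A − (-1)·I) = 2, so dim ker(A − (-1)·I) = n − 2 = 3

Summary:
  λ = -1: algebraic multiplicity = 5, geometric multiplicity = 3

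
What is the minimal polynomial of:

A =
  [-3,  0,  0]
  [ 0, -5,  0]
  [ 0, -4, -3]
x^2 + 8*x + 15

The characteristic polynomial is χ_A(x) = (x + 3)^2*(x + 5), so the eigenvalues are known. The minimal polynomial is
  m_A(x) = Π_λ (x − λ)^{k_λ}
where k_λ is the size of the *largest* Jordan block for λ (equivalently, the smallest k with (A − λI)^k v = 0 for every generalised eigenvector v of λ).

  λ = -5: largest Jordan block has size 1, contributing (x + 5)
  λ = -3: largest Jordan block has size 1, contributing (x + 3)

So m_A(x) = (x + 3)*(x + 5) = x^2 + 8*x + 15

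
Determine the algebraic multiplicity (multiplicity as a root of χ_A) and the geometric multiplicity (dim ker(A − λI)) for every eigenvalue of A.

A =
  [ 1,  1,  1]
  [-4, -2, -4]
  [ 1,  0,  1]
λ = 0: alg = 3, geom = 1

Step 1 — factor the characteristic polynomial to read off the algebraic multiplicities:
  χ_A(x) = x^3

Step 2 — compute geometric multiplicities via the rank-nullity identity g(λ) = n − rank(A − λI):
  rank(A − (0)·I) = 2, so dim ker(A − (0)·I) = n − 2 = 1

Summary:
  λ = 0: algebraic multiplicity = 3, geometric multiplicity = 1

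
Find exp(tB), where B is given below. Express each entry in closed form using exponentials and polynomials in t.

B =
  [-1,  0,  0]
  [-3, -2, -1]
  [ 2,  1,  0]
e^{tB} =
  [exp(-t), 0, 0]
  [t^2*exp(-t)/2 - 3*t*exp(-t), -t*exp(-t) + exp(-t), -t*exp(-t)]
  [-t^2*exp(-t)/2 + 2*t*exp(-t), t*exp(-t), t*exp(-t) + exp(-t)]

Strategy: write B = P · J · P⁻¹ where J is a Jordan canonical form, so e^{tB} = P · e^{tJ} · P⁻¹, and e^{tJ} can be computed block-by-block.

B has Jordan form
J =
  [-1,  1,  0]
  [ 0, -1,  1]
  [ 0,  0, -1]
(up to reordering of blocks).

Per-block formulas:
  For a 3×3 Jordan block J_3(-1): exp(t · J_3(-1)) = e^(-1t)·(I + t·N + (t^2/2)·N^2), where N is the 3×3 nilpotent shift.

After assembling e^{tJ} and conjugating by P, we get:

e^{tB} =
  [exp(-t), 0, 0]
  [t^2*exp(-t)/2 - 3*t*exp(-t), -t*exp(-t) + exp(-t), -t*exp(-t)]
  [-t^2*exp(-t)/2 + 2*t*exp(-t), t*exp(-t), t*exp(-t) + exp(-t)]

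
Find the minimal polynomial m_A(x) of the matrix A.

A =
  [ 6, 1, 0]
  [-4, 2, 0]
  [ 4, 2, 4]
x^2 - 8*x + 16

The characteristic polynomial is χ_A(x) = (x - 4)^3, so the eigenvalues are known. The minimal polynomial is
  m_A(x) = Π_λ (x − λ)^{k_λ}
where k_λ is the size of the *largest* Jordan block for λ (equivalently, the smallest k with (A − λI)^k v = 0 for every generalised eigenvector v of λ).

  λ = 4: largest Jordan block has size 2, contributing (x − 4)^2

So m_A(x) = (x - 4)^2 = x^2 - 8*x + 16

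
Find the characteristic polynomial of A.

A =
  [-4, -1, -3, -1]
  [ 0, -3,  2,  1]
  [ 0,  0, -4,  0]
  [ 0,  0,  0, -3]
x^4 + 14*x^3 + 73*x^2 + 168*x + 144

Expanding det(x·I − A) (e.g. by cofactor expansion or by noting that A is similar to its Jordan form J, which has the same characteristic polynomial as A) gives
  χ_A(x) = x^4 + 14*x^3 + 73*x^2 + 168*x + 144
which factors as (x + 3)^2*(x + 4)^2. The eigenvalues (with algebraic multiplicities) are λ = -4 with multiplicity 2, λ = -3 with multiplicity 2.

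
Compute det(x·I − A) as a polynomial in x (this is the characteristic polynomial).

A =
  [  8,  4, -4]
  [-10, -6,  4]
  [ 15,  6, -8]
x^3 + 6*x^2 + 12*x + 8

Expanding det(x·I − A) (e.g. by cofactor expansion or by noting that A is similar to its Jordan form J, which has the same characteristic polynomial as A) gives
  χ_A(x) = x^3 + 6*x^2 + 12*x + 8
which factors as (x + 2)^3. The eigenvalues (with algebraic multiplicities) are λ = -2 with multiplicity 3.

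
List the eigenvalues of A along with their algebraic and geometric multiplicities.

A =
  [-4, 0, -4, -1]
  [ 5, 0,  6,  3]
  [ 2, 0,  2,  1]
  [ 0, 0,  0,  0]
λ = -2: alg = 1, geom = 1; λ = 0: alg = 3, geom = 1

Step 1 — factor the characteristic polynomial to read off the algebraic multiplicities:
  χ_A(x) = x^3*(x + 2)

Step 2 — compute geometric multiplicities via the rank-nullity identity g(λ) = n − rank(A − λI):
  rank(A − (-2)·I) = 3, so dim ker(A − (-2)·I) = n − 3 = 1
  rank(A − (0)·I) = 3, so dim ker(A − (0)·I) = n − 3 = 1

Summary:
  λ = -2: algebraic multiplicity = 1, geometric multiplicity = 1
  λ = 0: algebraic multiplicity = 3, geometric multiplicity = 1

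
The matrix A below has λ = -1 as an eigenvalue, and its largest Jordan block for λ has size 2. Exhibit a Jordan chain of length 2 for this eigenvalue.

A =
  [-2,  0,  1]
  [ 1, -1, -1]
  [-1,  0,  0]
A Jordan chain for λ = -1 of length 2:
v_1 = (-1, 1, -1)ᵀ
v_2 = (1, 0, 0)ᵀ

Let N = A − (-1)·I. We want v_2 with N^2 v_2 = 0 but N^1 v_2 ≠ 0; then v_{j-1} := N · v_j for j = 2, …, 2.

Pick v_2 = (1, 0, 0)ᵀ.
Then v_1 = N · v_2 = (-1, 1, -1)ᵀ.

Sanity check: (A − (-1)·I) v_1 = (0, 0, 0)ᵀ = 0. ✓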